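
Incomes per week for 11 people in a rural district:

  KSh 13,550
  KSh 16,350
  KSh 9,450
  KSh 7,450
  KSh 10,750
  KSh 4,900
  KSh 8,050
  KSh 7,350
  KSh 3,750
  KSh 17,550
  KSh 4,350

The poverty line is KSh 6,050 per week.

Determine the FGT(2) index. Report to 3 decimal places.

0.024

Below the line: KSh 3,750, KSh 4,350, KSh 4,900 (q = 3 of N = 11).
Shortfall ratios: (6050−3750)/6050 = 0.3802; (6050−4350)/6050 = 0.2810; (6050−4900)/6050 = 0.1901.
Squared: 0.1445; 0.0790; 0.0361.
Sum = 0.259613; P₂ = 0.259613 / 11 = 0.024.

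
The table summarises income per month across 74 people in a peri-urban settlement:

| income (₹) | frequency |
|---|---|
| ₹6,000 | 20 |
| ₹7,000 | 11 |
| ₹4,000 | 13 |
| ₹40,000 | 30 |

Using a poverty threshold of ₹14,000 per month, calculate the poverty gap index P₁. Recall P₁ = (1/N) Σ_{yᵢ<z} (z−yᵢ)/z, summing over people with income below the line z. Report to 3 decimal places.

Poor units: 13×₹4,000, 20×₹6,000, 11×₹7,000 (q = 44 of N = 74).
Relative gaps: (14000−4000)/14000 = 0.7143 (×13); (14000−6000)/14000 = 0.5714 (×20); (14000−7000)/14000 = 0.5000 (×11).
Σ = 26.214286. Dividing by the full population N = 74 gives P₁ = 0.354.

0.354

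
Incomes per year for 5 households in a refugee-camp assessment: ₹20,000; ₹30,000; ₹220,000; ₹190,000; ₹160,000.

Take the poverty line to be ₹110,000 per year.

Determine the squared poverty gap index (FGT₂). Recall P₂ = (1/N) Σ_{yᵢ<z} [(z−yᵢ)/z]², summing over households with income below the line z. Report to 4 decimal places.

0.2397

Below z: ₹20,000, ₹30,000 (q = 2 of N = 5).
Relative gaps: (110000−20000)/110000 = 0.8182; (110000−30000)/110000 = 0.7273.
Squared: 0.6694; 0.5289.
Sum = 1.198347; P₂ = 1.198347 / 5 = 0.2397.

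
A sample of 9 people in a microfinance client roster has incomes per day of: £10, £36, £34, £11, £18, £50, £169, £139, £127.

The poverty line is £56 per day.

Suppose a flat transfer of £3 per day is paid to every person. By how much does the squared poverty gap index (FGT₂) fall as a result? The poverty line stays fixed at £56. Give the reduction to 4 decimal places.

Before: below the line — £10, £11, £18, £34, £36, £50; squared poverty gap index (FGT₂) = 0.230478.
After the £3 transfer: below the line — £13, £14, £21, £37, £39, £53; squared poverty gap index (FGT₂) = 0.194763.
Reduction = 0.230478 − 0.194763 = 0.0357.

0.0357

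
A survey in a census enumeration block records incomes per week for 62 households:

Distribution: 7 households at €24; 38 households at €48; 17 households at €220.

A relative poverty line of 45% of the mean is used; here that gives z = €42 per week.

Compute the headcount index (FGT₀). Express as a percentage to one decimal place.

7 of the 62 households have income below €42.
H = 7/62 = 11.3%.

11.3%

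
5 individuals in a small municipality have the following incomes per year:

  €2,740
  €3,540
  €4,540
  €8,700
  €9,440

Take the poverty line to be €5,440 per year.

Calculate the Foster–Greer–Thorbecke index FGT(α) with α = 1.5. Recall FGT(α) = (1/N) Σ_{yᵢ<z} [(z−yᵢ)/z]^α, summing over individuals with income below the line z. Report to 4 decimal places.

Below the line: €2,740, €3,540, €4,540 (q = 3 of N = 5).
Relative gaps: (5440−2740)/5440 = 0.4963; (5440−3540)/5440 = 0.3493; (5440−4540)/5440 = 0.1654.
Raised to α = 1.5: 0.34966; 0.20641; 0.06729.
Sum = 0.623364; FGT(1.5) = 0.623364 / 5 = 0.1247.

0.1247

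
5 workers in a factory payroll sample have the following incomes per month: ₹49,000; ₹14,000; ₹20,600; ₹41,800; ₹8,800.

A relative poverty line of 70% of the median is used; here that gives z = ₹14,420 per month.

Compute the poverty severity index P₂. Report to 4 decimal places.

Below the line: ₹8,800, ₹14,000 (q = 2 of N = 5).
Gap ratios (z−y)/z: (14420−8800)/14420 = 0.3897; (14420−14000)/14420 = 0.0291.
Squared: 0.1519; 0.0008.
Sum = 0.152743; P₂ = 0.152743 / 5 = 0.0305.

0.0305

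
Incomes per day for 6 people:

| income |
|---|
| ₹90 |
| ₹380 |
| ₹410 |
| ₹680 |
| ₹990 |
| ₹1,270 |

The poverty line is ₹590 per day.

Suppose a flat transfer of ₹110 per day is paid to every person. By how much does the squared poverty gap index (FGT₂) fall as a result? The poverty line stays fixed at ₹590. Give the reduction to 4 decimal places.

0.0764

Before: below the line — ₹90, ₹380, ₹410; squared poverty gap index (FGT₂) = 0.156325.
After the ₹110 transfer: below the line — ₹200, ₹490, ₹520; squared poverty gap index (FGT₂) = 0.079958.
Reduction = 0.156325 − 0.079958 = 0.0764.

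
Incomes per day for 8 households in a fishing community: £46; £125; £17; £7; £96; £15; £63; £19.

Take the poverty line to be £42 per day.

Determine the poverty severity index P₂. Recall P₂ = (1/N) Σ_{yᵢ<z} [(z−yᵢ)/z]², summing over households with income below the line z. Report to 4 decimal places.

Below the line: £7, £15, £17, £19 (q = 4 of N = 8).
Relative gaps: (42−7)/42 = 0.8333; (42−15)/42 = 0.6429; (42−17)/42 = 0.5952; (42−19)/42 = 0.5476.
Squared: 0.6944; 0.4133; 0.3543; 0.2999.
Sum = 1.761905; P₂ = 1.761905 / 8 = 0.2202.

0.2202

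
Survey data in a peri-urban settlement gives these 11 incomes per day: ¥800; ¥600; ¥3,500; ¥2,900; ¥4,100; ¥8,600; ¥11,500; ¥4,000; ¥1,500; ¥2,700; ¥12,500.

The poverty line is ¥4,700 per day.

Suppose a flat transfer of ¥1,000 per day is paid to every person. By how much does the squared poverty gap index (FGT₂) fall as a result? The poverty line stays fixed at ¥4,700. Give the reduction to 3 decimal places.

Before: below the line — ¥600, ¥800, ¥1,500, ¥2,700, ¥2,900, ¥3,500, ¥4,000, ¥4,100; squared poverty gap index (FGT₂) = 0.21314.
After the ¥1,000 transfer: below the line — ¥1,600, ¥1,800, ¥2,500, ¥3,700, ¥3,900, ¥4,500; squared poverty gap index (FGT₂) = 0.10099.
Reduction = 0.21314 − 0.10099 = 0.112.

0.112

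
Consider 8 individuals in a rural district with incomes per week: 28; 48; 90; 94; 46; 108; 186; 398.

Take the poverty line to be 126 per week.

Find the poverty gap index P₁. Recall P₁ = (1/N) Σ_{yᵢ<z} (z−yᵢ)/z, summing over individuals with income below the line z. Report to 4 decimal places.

Below the line: 28, 46, 48, 90, 94, 108 (q = 6 of N = 8).
Relative gaps: (126−28)/126 = 0.7778; (126−46)/126 = 0.6349; (126−48)/126 = 0.6190; (126−90)/126 = 0.2857; (126−94)/126 = 0.2540; (126−108)/126 = 0.1429.
Sum of shortfalls = 2.714286; P₁ averages over all N: 2.714286 / 8 = 0.3393.

0.3393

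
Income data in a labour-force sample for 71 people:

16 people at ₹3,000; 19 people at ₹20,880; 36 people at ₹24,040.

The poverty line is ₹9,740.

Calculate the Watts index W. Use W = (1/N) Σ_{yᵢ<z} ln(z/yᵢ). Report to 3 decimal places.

Below z: 16×₹3,000 (q = 16 of N = 71).
Log shortfalls: ln(9740/3000) = 1.1776 (×16).
W = 18.842061 / 71 = 0.265.

0.265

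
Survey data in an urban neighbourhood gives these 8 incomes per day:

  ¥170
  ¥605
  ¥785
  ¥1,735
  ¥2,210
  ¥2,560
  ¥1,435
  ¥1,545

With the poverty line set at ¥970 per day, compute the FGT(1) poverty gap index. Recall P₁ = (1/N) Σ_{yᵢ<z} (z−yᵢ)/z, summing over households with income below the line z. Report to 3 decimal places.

0.174

Below the line: ¥170, ¥605, ¥785 (q = 3 of N = 8).
Shortfall ratios: (970−170)/970 = 0.8247; (970−605)/970 = 0.3763; (970−785)/970 = 0.1907.
Sum of shortfalls = 1.391753; P₁ averages over all N: 1.391753 / 8 = 0.174.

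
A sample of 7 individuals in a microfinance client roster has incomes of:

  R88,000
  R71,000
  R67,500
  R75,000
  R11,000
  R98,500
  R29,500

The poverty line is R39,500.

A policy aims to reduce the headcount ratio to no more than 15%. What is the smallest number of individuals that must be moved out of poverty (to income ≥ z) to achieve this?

1

2 of the 7 individuals are poor, so H = 2/7 = 0.286.
A headcount ratio of at most 15% allows at most ⌊0.15 × 7⌋ = 1 poor individuals.
So at least 2 − 1 = 1 must be lifted.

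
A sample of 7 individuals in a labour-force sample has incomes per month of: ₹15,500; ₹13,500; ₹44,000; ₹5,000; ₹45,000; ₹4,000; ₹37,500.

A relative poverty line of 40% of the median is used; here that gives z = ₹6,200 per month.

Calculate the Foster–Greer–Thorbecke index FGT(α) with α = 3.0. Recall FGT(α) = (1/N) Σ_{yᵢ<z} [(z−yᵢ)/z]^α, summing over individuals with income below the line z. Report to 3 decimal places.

Incomes under z: ₹4,000, ₹5,000 (q = 2 of N = 7).
Relative gaps: (6200−4000)/6200 = 0.3548; (6200−5000)/6200 = 0.1935.
Raised to α = 3.0: 0.04468; 0.00725.
Sum = 0.051928; FGT(3.0) = 0.051928 / 7 = 0.007.

0.007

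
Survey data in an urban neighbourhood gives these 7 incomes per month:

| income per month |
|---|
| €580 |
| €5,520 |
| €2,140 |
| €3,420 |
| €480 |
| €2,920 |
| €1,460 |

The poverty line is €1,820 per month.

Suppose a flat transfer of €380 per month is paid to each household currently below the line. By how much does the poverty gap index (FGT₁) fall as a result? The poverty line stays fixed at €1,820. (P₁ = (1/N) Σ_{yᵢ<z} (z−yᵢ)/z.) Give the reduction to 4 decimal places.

0.0879

Before: below the line — €480, €580, €1,460; poverty gap index (FGT₁) = 0.230769.
After the €380 transfer: below the line — €860, €960; poverty gap index (FGT₁) = 0.142857.
Reduction = 0.230769 − 0.142857 = 0.0879.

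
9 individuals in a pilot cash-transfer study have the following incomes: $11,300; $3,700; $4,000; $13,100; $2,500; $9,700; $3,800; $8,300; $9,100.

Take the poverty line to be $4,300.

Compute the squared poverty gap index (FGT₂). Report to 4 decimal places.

0.0237

Poor units: $2,500, $3,700, $3,800, $4,000 (q = 4 of N = 9).
Normalized shortfalls: (4300−2500)/4300 = 0.4186; (4300−3700)/4300 = 0.1395; (4300−3800)/4300 = 0.1163; (4300−4000)/4300 = 0.0698.
Squared: 0.1752; 0.0195; 0.0135; 0.0049.
Sum = 0.213088; P₂ = 0.213088 / 9 = 0.0237.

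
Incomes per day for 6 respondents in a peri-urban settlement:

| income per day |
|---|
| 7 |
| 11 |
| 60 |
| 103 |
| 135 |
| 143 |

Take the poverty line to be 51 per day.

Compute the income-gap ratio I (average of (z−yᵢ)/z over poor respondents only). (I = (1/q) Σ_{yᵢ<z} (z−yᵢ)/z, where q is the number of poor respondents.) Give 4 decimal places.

0.8235

Poor units: 7, 11 (q = 2 of N = 6).
Relative gaps: 0.8627, 0.7843; sum = 1.647059.
I averages over the q = 2 poor units only: 1.647059 / 2 = 0.8235.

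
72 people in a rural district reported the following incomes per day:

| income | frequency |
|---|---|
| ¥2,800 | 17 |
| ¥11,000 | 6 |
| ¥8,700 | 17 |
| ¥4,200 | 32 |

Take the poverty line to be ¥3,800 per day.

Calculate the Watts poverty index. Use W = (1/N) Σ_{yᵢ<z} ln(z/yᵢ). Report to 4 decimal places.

0.0721

Poor units: 17×¥2,800 (q = 17 of N = 72).
ln(z/y) terms: ln(3800/2800) = 0.3054 (×17).
W = 5.191488 / 72 = 0.0721.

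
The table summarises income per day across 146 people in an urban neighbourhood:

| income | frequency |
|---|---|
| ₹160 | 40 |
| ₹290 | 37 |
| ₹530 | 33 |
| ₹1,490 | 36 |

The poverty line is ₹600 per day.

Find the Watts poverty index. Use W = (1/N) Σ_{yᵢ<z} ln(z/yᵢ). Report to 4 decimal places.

0.5744

Below z: 40×₹160, 37×₹290, 33×₹530 (q = 110 of N = 146).
Log shortfalls: ln(600/160) = 1.3218 (×40); ln(600/290) = 0.7270 (×37); ln(600/530) = 0.1241 (×33).
W = 83.864774 / 146 = 0.5744.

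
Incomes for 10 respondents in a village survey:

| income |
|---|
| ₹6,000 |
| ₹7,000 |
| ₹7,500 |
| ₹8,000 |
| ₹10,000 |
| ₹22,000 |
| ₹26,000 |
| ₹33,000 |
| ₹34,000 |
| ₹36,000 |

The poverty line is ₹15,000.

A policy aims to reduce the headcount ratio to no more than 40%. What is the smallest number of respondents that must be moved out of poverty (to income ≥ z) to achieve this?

1

5 of the 10 respondents are poor, so H = 5/10 = 0.500.
A headcount ratio of at most 40% allows at most ⌊0.40 × 10⌋ = 4 poor respondents.
So at least 5 − 4 = 1 must be lifted.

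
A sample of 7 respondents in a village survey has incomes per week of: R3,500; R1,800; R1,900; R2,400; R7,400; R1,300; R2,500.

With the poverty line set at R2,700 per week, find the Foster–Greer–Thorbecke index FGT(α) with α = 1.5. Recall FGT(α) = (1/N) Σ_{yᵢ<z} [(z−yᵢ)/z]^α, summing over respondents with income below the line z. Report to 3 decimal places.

0.112

Incomes under z: R1,300, R1,800, R1,900, R2,400, R2,500 (q = 5 of N = 7).
Normalized shortfalls: (2700−1300)/2700 = 0.5185; (2700−1800)/2700 = 0.3333; (2700−1900)/2700 = 0.2963; (2700−2400)/2700 = 0.1111; (2700−2500)/2700 = 0.0741.
Raised to α = 1.5: 0.37338; 0.19245; 0.16128; 0.03704; 0.02016.
Sum = 0.784307; FGT(1.5) = 0.784307 / 7 = 0.112.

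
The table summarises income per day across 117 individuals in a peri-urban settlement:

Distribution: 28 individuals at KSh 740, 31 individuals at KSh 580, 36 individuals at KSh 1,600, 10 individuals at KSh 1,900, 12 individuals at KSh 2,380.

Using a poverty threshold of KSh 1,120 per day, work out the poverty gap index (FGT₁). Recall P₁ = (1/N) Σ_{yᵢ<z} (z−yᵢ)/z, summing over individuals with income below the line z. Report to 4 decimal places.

0.2089

Below the line: 31×KSh 580, 28×KSh 740 (q = 59 of N = 117).
Shortfall ratios: (1120−580)/1120 = 0.4821 (×31); (1120−740)/1120 = 0.3393 (×28).
Sum of shortfalls = 24.446429; P₁ averages over all N: 24.446429 / 117 = 0.2089.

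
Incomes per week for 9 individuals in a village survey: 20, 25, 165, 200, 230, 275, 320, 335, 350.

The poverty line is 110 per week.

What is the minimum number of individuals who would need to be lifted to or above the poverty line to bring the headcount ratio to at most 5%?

Currently q = 2 of N = 9 are below the line (H = 0.222).
A headcount ratio of at most 5% allows at most ⌊0.05 × 9⌋ = 0 poor individuals.
So at least 2 − 0 = 2 must be lifted.

2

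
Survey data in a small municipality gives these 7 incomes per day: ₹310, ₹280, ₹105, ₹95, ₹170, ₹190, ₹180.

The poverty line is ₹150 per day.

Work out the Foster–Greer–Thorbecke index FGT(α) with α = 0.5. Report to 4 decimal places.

Below z: ₹95, ₹105 (q = 2 of N = 7).
Relative gaps: (150−95)/150 = 0.3667; (150−105)/150 = 0.3000.
Raised to α = 0.5: 0.60553; 0.54772.
Sum = 1.153253; FGT(0.5) = 1.153253 / 7 = 0.1648.

0.1648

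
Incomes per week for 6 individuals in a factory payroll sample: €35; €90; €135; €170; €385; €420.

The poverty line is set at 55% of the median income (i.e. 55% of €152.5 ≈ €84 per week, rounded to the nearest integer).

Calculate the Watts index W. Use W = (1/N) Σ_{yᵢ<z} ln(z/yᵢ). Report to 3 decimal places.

0.146

Below the line: €35 (q = 1 of N = 6).
Log shortfalls: ln(84/35) = 0.8755.
W = 0.875469 / 6 = 0.146.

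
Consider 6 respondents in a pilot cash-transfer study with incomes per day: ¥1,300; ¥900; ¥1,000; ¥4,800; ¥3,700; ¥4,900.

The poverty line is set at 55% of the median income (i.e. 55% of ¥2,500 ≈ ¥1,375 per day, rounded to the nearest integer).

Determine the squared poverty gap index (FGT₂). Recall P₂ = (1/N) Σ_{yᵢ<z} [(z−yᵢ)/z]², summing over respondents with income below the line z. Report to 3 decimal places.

0.033

Incomes under z: ¥900, ¥1,000, ¥1,300 (q = 3 of N = 6).
Gap ratios (z−y)/z: (1375−900)/1375 = 0.3455; (1375−1000)/1375 = 0.2727; (1375−1300)/1375 = 0.0545.
Squared: 0.1193; 0.0744; 0.0030.
Sum = 0.196694; P₂ = 0.196694 / 6 = 0.033.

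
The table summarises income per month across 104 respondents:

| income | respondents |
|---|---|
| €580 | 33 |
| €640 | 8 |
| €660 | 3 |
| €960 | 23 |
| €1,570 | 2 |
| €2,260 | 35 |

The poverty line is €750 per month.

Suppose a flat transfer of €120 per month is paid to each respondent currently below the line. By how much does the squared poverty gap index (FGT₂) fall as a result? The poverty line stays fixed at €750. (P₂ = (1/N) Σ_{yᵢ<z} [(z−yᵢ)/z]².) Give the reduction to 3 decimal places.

Before: below the line — 33×€580, 8×€640, 3×€660; squared poverty gap index (FGT₂) = 0.01837.
After the €120 transfer: below the line — 33×€700; squared poverty gap index (FGT₂) = 0.00141.
Reduction = 0.01837 − 0.00141 = 0.017.

0.017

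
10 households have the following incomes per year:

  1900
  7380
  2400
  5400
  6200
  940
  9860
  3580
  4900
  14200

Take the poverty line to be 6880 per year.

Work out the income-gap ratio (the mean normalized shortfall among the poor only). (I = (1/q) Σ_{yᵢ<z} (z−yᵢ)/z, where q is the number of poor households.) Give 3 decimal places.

Poor units: 940, 1900, 2400, 3580, 4900, 5400, 6200 (q = 7 of N = 10).
Shortfall ratios (z−y)/z: 0.8634, 0.7238, 0.6512, 0.4797, 0.2878, 0.2151, 0.0988; sum = 3.319767.
The income-gap ratio divides by q (the poor only): 3.319767 / 7 = 0.474.

0.474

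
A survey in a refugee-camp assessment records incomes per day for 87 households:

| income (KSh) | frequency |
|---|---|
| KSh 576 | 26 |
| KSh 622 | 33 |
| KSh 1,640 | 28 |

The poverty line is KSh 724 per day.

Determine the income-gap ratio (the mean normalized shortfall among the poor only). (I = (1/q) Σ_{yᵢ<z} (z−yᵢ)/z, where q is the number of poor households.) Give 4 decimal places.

Below z: 26×KSh 576, 33×KSh 622 (q = 59 of N = 87).
Shortfall ratios (z−y)/z: 0.2044 (×26), 0.1409 (×33); sum = 9.964088.
I averages over the q = 59 poor units only: 9.964088 / 59 = 0.1689.

0.1689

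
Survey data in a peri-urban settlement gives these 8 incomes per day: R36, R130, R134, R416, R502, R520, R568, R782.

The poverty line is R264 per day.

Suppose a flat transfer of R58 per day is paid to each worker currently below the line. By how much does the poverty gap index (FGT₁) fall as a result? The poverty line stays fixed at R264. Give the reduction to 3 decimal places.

0.082

Before: below the line — R36, R130, R134; poverty gap index (FGT₁) = 0.23295.
After the R58 transfer: below the line — R94, R188, R192; poverty gap index (FGT₁) = 0.15057.
Reduction = 0.23295 − 0.15057 = 0.082.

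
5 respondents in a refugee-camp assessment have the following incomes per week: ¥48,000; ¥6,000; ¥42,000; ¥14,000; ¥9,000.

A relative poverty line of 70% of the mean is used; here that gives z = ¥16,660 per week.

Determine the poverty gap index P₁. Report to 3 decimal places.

Poor units: ¥6,000, ¥9,000, ¥14,000 (q = 3 of N = 5).
Normalized shortfalls: (16660−6000)/16660 = 0.6399; (16660−9000)/16660 = 0.4598; (16660−14000)/16660 = 0.1597.
Sum of shortfalls = 1.259304; P₁ averages over all N: 1.259304 / 5 = 0.252.

0.252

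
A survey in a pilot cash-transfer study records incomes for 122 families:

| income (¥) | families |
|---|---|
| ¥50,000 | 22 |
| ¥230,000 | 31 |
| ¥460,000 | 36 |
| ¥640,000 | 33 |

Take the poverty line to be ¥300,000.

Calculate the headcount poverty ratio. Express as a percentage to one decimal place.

43.4%

53 of the 122 families have income below ¥300,000.
H = 53/122 = 43.4%.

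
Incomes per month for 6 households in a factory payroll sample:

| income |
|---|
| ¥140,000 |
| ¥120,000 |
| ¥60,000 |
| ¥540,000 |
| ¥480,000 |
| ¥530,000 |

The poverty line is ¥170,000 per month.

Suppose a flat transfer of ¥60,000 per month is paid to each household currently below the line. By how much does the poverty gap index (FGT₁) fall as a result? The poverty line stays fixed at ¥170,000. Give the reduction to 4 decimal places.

0.1373

Before: below the line — ¥60,000, ¥120,000, ¥140,000; poverty gap index (FGT₁) = 0.186275.
After the ¥60,000 transfer: below the line — ¥120,000; poverty gap index (FGT₁) = 0.049020.
Reduction = 0.186275 − 0.049020 = 0.1373.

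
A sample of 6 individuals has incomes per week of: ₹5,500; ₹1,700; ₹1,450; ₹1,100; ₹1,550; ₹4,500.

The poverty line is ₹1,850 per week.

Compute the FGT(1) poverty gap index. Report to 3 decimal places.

Below the line: ₹1,100, ₹1,450, ₹1,550, ₹1,700 (q = 4 of N = 6).
Gap ratios (z−y)/z: (1850−1100)/1850 = 0.4054; (1850−1450)/1850 = 0.2162; (1850−1550)/1850 = 0.1622; (1850−1700)/1850 = 0.0811.
Σ = 0.864865. Dividing by the full population N = 6 gives P₁ = 0.144.

0.144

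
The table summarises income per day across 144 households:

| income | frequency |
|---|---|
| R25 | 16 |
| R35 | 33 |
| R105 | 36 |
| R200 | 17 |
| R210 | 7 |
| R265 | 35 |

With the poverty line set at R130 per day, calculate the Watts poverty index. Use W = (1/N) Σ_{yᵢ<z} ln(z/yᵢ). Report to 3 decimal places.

Poor units: 16×R25, 33×R35, 36×R105 (q = 85 of N = 144).
ln(z/y) terms: ln(130/25) = 1.6487 (×16); ln(130/35) = 1.3122 (×33); ln(130/105) = 0.2136 (×36).
W = 77.369356 / 144 = 0.537.

0.537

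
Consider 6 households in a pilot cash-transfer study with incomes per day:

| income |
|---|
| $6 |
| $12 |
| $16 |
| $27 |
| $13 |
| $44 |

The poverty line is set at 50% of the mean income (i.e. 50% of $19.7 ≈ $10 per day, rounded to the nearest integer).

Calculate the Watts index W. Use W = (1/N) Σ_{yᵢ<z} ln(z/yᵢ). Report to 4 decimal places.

0.0851

Below z: $6 (q = 1 of N = 6).
Log gaps: ln(10/6) = 0.5108.
W = 0.510826 / 6 = 0.0851.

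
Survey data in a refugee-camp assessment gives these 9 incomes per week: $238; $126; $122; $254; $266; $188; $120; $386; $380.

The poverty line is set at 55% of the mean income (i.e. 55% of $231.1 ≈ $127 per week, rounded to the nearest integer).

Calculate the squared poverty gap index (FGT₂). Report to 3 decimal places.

0.001

Incomes under z: $120, $122, $126 (q = 3 of N = 9).
Gap ratios (z−y)/z: (127−120)/127 = 0.0551; (127−122)/127 = 0.0394; (127−126)/127 = 0.0079.
Squared: 0.0030; 0.0016; 0.0001.
Sum = 0.004650; P₂ = 0.004650 / 9 = 0.001.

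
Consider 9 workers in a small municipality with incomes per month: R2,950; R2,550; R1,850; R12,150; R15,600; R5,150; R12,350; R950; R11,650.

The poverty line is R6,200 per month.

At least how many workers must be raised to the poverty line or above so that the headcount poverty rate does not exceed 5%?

Currently q = 5 of N = 9 are below the line (H = 0.556).
A headcount ratio of at most 5% allows at most ⌊0.05 × 9⌋ = 0 poor workers.
So at least 5 − 0 = 5 must be lifted.

5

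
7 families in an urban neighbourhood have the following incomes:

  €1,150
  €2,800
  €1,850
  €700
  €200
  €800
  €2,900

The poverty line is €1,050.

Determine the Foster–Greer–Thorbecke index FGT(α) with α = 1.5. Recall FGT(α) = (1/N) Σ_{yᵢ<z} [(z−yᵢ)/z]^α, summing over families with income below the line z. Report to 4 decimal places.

0.1481

Below the line: €200, €700, €800 (q = 3 of N = 7).
Relative gaps: (1050−200)/1050 = 0.8095; (1050−700)/1050 = 0.3333; (1050−800)/1050 = 0.2381.
Raised to α = 1.5: 0.72836; 0.19245; 0.11618.
Sum = 1.036986; FGT(1.5) = 1.036986 / 7 = 0.1481.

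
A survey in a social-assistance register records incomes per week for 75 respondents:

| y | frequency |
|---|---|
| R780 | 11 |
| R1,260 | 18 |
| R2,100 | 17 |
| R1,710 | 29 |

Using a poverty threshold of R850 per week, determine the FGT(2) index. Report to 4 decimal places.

Poor units: 11×R780 (q = 11 of N = 75).
Shortfall ratios: (850−780)/850 = 0.0824 (×11).
Squared: 0.0068 (×11).
Sum = 0.074602; P₂ = 0.074602 / 75 = 0.0010.

0.0010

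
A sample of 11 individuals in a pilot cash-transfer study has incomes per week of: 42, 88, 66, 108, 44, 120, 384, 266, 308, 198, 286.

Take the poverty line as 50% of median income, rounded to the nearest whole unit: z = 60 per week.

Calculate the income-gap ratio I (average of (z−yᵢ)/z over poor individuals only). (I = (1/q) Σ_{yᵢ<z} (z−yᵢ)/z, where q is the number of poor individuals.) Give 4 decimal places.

Incomes under z: 42, 44 (q = 2 of N = 11).
Relative gaps: 0.3000, 0.2667; sum = 0.566667.
The income-gap ratio divides by q (the poor only): 0.566667 / 2 = 0.2833.

0.2833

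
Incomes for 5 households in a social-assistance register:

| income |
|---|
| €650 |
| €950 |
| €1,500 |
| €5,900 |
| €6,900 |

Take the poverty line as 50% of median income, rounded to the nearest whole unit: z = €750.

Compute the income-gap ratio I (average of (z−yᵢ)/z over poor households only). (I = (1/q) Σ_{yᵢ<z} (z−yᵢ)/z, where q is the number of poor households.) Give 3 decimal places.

0.133

Poor units: €650 (q = 1 of N = 5).
Shortfall ratios (z−y)/z: 0.1333; sum = 0.133333.
I averages over the q = 1 poor units only: 0.133333 / 1 = 0.133.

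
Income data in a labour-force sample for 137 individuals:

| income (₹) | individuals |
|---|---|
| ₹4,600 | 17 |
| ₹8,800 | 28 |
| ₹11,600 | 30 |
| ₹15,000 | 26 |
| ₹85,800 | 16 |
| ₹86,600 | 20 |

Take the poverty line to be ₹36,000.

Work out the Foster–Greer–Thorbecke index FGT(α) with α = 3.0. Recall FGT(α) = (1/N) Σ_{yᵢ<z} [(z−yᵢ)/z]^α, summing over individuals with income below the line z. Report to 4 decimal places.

0.2763

Poor units: 17×₹4,600, 28×₹8,800, 30×₹11,600, 26×₹15,000 (q = 101 of N = 137).
Gap ratios (z−y)/z: (36000−4600)/36000 = 0.8722 (×17); (36000−8800)/36000 = 0.7556 (×28); (36000−11600)/36000 = 0.6778 (×30); (36000−15000)/36000 = 0.5833 (×26).
Raised to α = 3.0: 0.66356 (×17); 0.43132 (×28); 0.31136 (×30); 0.19850 (×26).
Sum = 37.859163; FGT(3.0) = 37.859163 / 137 = 0.2763.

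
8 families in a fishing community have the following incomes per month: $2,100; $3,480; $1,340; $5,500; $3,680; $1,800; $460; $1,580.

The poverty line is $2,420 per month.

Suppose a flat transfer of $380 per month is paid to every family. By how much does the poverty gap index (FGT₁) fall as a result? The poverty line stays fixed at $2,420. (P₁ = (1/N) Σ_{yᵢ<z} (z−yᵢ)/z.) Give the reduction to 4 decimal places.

0.0950

Before: below the line — $460, $1,340, $1,580, $1,800, $2,100; poverty gap index (FGT₁) = 0.248967.
After the $380 transfer: below the line — $840, $1,720, $1,960, $2,180; poverty gap index (FGT₁) = 0.153926.
Reduction = 0.248967 − 0.153926 = 0.0950.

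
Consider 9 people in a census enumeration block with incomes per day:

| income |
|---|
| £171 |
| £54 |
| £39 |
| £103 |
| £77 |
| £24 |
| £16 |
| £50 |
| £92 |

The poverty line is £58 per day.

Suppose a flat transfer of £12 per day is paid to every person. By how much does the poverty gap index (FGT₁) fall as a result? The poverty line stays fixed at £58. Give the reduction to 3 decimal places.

0.092

Before: below the line — £16, £24, £39, £50, £54; poverty gap index (FGT₁) = 0.20498.
After the £12 transfer: below the line — £28, £36, £51; poverty gap index (FGT₁) = 0.11303.
Reduction = 0.20498 − 0.11303 = 0.092.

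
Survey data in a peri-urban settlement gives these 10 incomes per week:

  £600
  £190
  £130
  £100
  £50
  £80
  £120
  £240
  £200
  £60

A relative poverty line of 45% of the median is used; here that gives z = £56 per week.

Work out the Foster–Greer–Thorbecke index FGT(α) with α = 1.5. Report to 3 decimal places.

0.004

Poor units: £50 (q = 1 of N = 10).
Relative gaps: (56−50)/56 = 0.1071.
Raised to α = 1.5: 0.03507.
Sum = 0.035071; FGT(1.5) = 0.035071 / 10 = 0.004.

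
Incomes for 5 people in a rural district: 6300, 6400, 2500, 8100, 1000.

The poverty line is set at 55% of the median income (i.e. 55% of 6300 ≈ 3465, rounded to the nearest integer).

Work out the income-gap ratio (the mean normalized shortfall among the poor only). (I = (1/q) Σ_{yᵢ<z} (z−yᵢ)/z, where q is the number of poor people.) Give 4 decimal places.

Below the line: 1000, 2500 (q = 2 of N = 5).
Relative gaps: 0.7114, 0.2785; sum = 0.989899.
I averages over the q = 2 poor units only: 0.989899 / 2 = 0.4949.

0.4949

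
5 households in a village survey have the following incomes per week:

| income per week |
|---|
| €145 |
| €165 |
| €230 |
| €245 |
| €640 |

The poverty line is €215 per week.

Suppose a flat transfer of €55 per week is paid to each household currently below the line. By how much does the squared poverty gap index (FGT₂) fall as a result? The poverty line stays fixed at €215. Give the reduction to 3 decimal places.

Before: below the line — €145, €165; squared poverty gap index (FGT₂) = 0.03202.
After the €55 transfer: below the line — €200; squared poverty gap index (FGT₂) = 0.00097.
Reduction = 0.03202 − 0.00097 = 0.031.

0.031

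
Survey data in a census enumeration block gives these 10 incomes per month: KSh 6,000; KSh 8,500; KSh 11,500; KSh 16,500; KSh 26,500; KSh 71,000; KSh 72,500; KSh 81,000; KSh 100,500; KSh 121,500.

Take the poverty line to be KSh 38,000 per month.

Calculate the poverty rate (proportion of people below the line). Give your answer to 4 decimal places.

0.5000

5 of the 10 people have income below KSh 38,000.
H = 5/10 = 0.5000.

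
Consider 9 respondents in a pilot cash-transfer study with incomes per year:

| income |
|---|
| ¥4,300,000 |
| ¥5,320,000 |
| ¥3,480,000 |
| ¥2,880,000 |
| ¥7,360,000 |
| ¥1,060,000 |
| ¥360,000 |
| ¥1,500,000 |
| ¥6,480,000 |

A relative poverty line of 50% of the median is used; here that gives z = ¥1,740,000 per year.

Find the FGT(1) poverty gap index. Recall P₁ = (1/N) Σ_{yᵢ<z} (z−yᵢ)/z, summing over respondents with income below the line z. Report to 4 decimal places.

0.1469

Below z: ¥360,000, ¥1,060,000, ¥1,500,000 (q = 3 of N = 9).
Shortfall ratios: (1740000−360000)/1740000 = 0.7931; (1740000−1060000)/1740000 = 0.3908; (1740000−1500000)/1740000 = 0.1379.
Sum of shortfalls = 1.321839; P₁ averages over all N: 1.321839 / 9 = 0.1469.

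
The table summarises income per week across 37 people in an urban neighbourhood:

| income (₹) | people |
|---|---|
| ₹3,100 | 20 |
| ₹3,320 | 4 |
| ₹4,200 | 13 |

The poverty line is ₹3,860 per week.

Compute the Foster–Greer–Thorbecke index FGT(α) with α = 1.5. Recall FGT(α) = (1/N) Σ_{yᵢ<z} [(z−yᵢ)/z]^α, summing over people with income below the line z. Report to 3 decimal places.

Below z: 20×₹3,100, 4×₹3,320 (q = 24 of N = 37).
Gap ratios (z−y)/z: (3860−3100)/3860 = 0.1969 (×20); (3860−3320)/3860 = 0.1399 (×4).
Raised to α = 1.5: 0.08737 (×20); 0.05233 (×4).
Sum = 1.956608; FGT(1.5) = 1.956608 / 37 = 0.053.

0.053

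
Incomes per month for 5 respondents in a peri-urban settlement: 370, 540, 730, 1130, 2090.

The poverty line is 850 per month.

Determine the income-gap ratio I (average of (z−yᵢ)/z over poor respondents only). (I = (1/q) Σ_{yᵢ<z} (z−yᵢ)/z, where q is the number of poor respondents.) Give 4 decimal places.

Below z: 370, 540, 730 (q = 3 of N = 5).
Relative gaps: 0.5647, 0.3647, 0.1412; sum = 1.070588.
The income-gap ratio divides by q (the poor only): 1.070588 / 3 = 0.3569.

0.3569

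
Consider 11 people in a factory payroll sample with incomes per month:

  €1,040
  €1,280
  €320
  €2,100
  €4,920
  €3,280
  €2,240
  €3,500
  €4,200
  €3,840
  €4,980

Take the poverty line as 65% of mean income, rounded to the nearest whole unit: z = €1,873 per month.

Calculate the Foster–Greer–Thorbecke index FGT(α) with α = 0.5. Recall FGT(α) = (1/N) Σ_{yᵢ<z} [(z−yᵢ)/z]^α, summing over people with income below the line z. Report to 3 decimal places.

Below the line: €320, €1,040, €1,280 (q = 3 of N = 11).
Shortfall ratios: (1873−320)/1873 = 0.8292; (1873−1040)/1873 = 0.4447; (1873−1280)/1873 = 0.3166.
Raised to α = 0.5: 0.91058; 0.66689; 0.56268.
Sum = 2.140143; FGT(0.5) = 2.140143 / 11 = 0.195.

0.195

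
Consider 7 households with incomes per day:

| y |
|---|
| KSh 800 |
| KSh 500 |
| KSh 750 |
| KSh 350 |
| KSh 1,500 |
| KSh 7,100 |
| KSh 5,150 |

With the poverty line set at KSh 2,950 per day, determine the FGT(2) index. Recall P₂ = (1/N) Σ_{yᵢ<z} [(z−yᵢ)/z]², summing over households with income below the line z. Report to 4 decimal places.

Below z: KSh 350, KSh 500, KSh 750, KSh 800, KSh 1,500 (q = 5 of N = 7).
Gap ratios (z−y)/z: (2950−350)/2950 = 0.8814; (2950−500)/2950 = 0.8305; (2950−750)/2950 = 0.7458; (2950−800)/2950 = 0.7288; (2950−1500)/2950 = 0.4915.
Squared: 0.7768; 0.6897; 0.5562; 0.5312; 0.2416.
Sum = 2.795461; P₂ = 2.795461 / 7 = 0.3994.

0.3994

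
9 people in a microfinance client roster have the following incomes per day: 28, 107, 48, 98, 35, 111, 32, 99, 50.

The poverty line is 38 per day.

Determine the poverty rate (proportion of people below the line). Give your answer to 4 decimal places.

0.3333

3 of the 9 people have income below 38.
H = 3/9 = 0.3333.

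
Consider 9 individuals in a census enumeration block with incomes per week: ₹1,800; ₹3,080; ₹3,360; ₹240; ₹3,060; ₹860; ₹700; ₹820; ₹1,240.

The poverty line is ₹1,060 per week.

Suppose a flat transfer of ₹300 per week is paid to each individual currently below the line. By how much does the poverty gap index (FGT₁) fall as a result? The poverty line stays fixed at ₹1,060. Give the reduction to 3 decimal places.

0.109

Before: below the line — ₹240, ₹700, ₹820, ₹860; poverty gap index (FGT₁) = 0.16981.
After the ₹300 transfer: below the line — ₹540, ₹1,000; poverty gap index (FGT₁) = 0.06080.
Reduction = 0.16981 − 0.06080 = 0.109.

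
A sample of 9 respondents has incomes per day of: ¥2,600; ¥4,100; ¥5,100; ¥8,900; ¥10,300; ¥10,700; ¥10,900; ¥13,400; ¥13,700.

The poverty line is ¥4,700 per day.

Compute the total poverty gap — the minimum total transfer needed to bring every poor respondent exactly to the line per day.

¥2,700

Incomes under z: ¥2,600, ¥4,100 (q = 2 of N = 9).
Individual gaps: 4700−2600 = 2100; 4700−4100 = 600.
Aggregate gap = ¥2,700.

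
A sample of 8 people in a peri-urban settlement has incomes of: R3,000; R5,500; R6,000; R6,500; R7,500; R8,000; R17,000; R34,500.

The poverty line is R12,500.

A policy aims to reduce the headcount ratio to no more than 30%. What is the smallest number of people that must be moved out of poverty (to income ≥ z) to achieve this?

4

Currently q = 6 of N = 8 are below the line (H = 0.750).
A headcount ratio of at most 30% allows at most ⌊0.30 × 8⌋ = 2 poor people.
So at least 6 − 2 = 4 must be lifted.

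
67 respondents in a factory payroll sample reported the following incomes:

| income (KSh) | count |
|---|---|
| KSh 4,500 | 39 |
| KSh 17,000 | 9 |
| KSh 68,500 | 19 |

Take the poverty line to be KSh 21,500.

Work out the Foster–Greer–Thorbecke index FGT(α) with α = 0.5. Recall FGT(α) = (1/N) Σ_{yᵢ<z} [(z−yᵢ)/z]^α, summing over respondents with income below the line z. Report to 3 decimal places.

0.579

Poor units: 39×KSh 4,500, 9×KSh 17,000 (q = 48 of N = 67).
Shortfall ratios: (21500−4500)/21500 = 0.7907 (×39); (21500−17000)/21500 = 0.2093 (×9).
Raised to α = 0.5: 0.88921 (×39); 0.45750 (×9).
Sum = 38.796723; FGT(0.5) = 38.796723 / 67 = 0.579.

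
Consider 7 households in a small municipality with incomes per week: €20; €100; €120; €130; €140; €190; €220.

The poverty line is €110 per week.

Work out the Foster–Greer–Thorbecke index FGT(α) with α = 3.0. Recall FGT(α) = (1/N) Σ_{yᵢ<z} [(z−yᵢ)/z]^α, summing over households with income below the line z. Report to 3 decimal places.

0.078

Poor units: €20, €100 (q = 2 of N = 7).
Gap ratios (z−y)/z: (110−20)/110 = 0.8182; (110−100)/110 = 0.0909.
Raised to α = 3.0: 0.54771; 0.00075.
Sum = 0.548460; FGT(3.0) = 0.548460 / 7 = 0.078.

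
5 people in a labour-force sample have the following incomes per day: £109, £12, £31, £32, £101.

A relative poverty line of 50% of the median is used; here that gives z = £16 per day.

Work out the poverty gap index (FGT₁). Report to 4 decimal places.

Below z: £12 (q = 1 of N = 5).
Relative gaps: (16−12)/16 = 0.2500.
Sum of shortfalls = 0.250000; P₁ averages over all N: 0.250000 / 5 = 0.0500.

0.0500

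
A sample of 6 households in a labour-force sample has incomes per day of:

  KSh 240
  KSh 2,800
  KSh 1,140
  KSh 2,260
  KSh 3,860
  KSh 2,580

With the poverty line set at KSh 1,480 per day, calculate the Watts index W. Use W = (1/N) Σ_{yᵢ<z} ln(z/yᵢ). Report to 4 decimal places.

Below z: KSh 240, KSh 1,140 (q = 2 of N = 6).
Log shortfalls: ln(1480/240) = 1.8192; ln(1480/1140) = 0.2610.
W = 2.080172 / 6 = 0.3467.

0.3467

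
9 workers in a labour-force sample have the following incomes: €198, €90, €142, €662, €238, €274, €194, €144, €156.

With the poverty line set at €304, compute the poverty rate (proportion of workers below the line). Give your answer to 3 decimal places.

8 of the 9 workers have income below €304.
H = 8/9 = 0.889.

0.889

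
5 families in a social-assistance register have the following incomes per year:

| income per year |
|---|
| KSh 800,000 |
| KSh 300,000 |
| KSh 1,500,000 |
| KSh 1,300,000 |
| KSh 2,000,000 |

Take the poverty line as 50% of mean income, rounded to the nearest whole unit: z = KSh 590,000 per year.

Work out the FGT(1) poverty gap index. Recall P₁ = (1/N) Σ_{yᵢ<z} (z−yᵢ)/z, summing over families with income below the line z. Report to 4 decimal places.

Incomes under z: KSh 300,000 (q = 1 of N = 5).
Gap ratios (z−y)/z: (590000−300000)/590000 = 0.4915.
Sum of shortfalls = 0.491525; P₁ averages over all N: 0.491525 / 5 = 0.0983.

0.0983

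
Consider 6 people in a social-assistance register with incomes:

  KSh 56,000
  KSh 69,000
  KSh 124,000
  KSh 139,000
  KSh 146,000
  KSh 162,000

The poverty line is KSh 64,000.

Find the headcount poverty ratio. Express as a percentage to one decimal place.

16.7%

1 of the 6 people have income below KSh 64,000.
H = 1/6 = 16.7%.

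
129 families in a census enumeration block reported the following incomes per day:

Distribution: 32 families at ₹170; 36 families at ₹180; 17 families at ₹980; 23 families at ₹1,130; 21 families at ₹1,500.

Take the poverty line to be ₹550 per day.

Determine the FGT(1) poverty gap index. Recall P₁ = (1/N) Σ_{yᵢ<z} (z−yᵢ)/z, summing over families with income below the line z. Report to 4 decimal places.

Below z: 32×₹170, 36×₹180 (q = 68 of N = 129).
Shortfall ratios: (550−170)/550 = 0.6909 (×32); (550−180)/550 = 0.6727 (×36).
Σ = 46.327273. Dividing by the full population N = 129 gives P₁ = 0.3591.

0.3591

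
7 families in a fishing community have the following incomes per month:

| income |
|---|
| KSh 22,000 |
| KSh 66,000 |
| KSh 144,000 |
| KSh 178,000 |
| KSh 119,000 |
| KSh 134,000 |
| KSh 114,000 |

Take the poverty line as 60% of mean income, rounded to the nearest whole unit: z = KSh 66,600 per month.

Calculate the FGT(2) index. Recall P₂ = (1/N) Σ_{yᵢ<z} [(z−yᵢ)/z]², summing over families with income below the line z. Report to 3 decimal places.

0.064

Below the line: KSh 22,000, KSh 66,000 (q = 2 of N = 7).
Normalized shortfalls: (66600−22000)/66600 = 0.6697; (66600−66000)/66600 = 0.0090.
Squared: 0.4485; 0.0001.
Sum = 0.448539; P₂ = 0.448539 / 7 = 0.064.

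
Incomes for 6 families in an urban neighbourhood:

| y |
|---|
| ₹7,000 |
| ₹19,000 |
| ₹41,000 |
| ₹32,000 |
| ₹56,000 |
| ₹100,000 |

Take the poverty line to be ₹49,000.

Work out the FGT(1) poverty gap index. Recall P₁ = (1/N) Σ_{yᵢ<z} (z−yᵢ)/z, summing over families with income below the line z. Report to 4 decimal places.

Poor units: ₹7,000, ₹19,000, ₹32,000, ₹41,000 (q = 4 of N = 6).
Shortfall ratios: (49000−7000)/49000 = 0.8571; (49000−19000)/49000 = 0.6122; (49000−32000)/49000 = 0.3469; (49000−41000)/49000 = 0.1633.
Σ = 1.979592. Dividing by the full population N = 6 gives P₁ = 0.3299.

0.3299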